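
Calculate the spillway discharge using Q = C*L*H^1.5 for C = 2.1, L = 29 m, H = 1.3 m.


Q = 2.1 * 29 * 1.3^1.5 = 90.2677 m^3/s


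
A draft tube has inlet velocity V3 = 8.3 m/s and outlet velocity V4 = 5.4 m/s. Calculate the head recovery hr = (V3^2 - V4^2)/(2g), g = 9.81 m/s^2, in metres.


hr = (8.3^2 - 5.4^2) / (2*9.81) = 2.0250 m


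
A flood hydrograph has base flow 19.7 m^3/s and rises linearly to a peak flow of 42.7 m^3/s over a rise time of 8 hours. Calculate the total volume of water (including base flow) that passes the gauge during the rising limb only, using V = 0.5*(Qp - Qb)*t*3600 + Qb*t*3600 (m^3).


V = 0.5*(42.7 - 19.7)*8*3600 + 19.7*8*3600 = 898560.0000 m^3


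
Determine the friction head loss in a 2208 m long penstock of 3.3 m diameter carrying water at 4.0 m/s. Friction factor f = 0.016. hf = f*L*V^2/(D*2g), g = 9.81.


hf = 0.016 * 2208 * 4.0^2 / (3.3 * 2 * 9.81) = 8.7302 m


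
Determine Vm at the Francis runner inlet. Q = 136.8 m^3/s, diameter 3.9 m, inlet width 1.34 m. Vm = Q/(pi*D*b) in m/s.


Vm = 136.8 / (pi * 3.9 * 1.34) = 8.3323 m/s


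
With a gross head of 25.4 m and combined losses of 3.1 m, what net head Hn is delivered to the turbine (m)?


Hn = 25.4 - 3.1 = 22.3000 m


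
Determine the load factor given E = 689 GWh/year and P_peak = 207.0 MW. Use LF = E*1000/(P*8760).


LF = 689 * 1000 / (207.0 * 8760) = 0.3800


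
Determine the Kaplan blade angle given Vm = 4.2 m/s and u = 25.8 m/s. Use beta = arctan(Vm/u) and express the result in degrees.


beta = arctan(4.2 / 25.8) = 9.2461 degrees


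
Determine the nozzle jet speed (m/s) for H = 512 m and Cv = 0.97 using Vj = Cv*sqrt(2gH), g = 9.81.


Vj = 0.97 * sqrt(2*9.81*512) = 97.2201 m/s


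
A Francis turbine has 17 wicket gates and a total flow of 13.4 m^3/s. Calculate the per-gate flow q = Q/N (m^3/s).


q = 13.4 / 17 = 0.7882 m^3/s


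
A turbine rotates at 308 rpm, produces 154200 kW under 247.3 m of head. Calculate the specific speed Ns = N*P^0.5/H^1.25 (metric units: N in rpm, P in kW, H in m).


Ns = 308 * 154200^0.5 / 247.3^1.25 = 123.3283


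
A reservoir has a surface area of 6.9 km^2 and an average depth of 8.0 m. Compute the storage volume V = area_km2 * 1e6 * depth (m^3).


V = 6.9 * 1e6 * 8.0 = 5.5200e+07 m^3


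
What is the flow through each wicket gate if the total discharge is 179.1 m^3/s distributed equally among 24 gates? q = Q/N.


q = 179.1 / 24 = 7.4625 m^3/s


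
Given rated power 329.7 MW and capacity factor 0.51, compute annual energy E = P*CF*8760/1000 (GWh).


E = 329.7 * 0.51 * 8760 / 1000 = 1472.9677 GWh


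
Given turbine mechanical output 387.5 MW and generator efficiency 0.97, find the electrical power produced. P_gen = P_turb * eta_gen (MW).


P_gen = 387.5 * 0.97 = 375.8750 MW


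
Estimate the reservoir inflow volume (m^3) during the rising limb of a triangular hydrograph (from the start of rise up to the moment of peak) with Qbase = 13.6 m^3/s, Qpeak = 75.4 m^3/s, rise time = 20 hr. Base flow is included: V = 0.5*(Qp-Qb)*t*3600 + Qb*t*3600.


V = 0.5*(75.4 - 13.6)*20*3600 + 13.6*20*3600 = 3.2040e+06 m^3


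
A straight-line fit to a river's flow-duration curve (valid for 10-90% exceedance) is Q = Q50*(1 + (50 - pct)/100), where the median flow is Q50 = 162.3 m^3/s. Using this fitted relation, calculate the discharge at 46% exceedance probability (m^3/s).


Q = 162.3 * (1 + (50 - 46)/100) = 168.7920 m^3/s


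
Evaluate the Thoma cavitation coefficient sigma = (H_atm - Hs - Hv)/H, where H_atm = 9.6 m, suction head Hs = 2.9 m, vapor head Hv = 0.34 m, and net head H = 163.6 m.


sigma = (9.6 - 2.9 - 0.34) / 163.6 = 0.0389


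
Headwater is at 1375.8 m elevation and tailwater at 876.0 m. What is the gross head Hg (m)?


Hg = 1375.8 - 876.0 = 499.8000 m


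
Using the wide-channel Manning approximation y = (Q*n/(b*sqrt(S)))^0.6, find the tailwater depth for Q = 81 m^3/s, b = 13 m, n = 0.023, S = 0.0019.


y = (81 * 0.023 / (13 * 0.0019^0.5))^0.6 = 2.0424 m


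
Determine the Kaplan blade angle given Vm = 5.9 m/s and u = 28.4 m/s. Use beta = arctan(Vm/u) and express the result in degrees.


beta = arctan(5.9 / 28.4) = 11.7361 degrees


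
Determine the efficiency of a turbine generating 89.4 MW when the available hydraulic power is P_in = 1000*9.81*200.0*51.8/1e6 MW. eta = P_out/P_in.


P_in = 1000 * 9.81 * 200.0 * 51.8 / 1e6 = 101.6316 MW
eta = 89.4 / 101.6316 = 0.8796


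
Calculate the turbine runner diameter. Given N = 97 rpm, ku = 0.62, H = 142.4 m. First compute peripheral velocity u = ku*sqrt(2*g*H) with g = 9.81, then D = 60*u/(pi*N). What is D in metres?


u = 0.62 * sqrt(2*9.81*142.4) = 32.7715 m/s
D = 60 * 32.7715 / (pi * 97) = 6.4525 m


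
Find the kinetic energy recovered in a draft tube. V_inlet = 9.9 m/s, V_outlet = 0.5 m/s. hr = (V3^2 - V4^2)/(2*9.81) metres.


hr = (9.9^2 - 0.5^2) / (2*9.81) = 4.9827 m


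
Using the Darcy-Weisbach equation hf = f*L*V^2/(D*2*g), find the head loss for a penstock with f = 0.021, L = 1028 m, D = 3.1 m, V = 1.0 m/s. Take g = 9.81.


hf = 0.021 * 1028 * 1.0^2 / (3.1 * 2 * 9.81) = 0.3549 m


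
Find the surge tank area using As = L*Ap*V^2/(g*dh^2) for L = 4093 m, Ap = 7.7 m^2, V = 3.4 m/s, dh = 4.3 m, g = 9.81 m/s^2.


As = 4093 * 7.7 * 3.4^2 / (9.81 * 4.3^2) = 2008.5580 m^2


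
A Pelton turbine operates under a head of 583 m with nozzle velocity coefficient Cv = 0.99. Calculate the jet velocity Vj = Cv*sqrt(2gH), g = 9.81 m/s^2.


Vj = 0.99 * sqrt(2*9.81*583) = 105.8812 m/s


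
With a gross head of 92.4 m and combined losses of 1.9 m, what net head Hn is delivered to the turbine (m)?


Hn = 92.4 - 1.9 = 90.5000 m


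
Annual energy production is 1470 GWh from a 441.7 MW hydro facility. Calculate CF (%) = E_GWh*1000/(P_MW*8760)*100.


CF = 1470 * 1000 / (441.7 * 8760) * 100 = 37.9914 %


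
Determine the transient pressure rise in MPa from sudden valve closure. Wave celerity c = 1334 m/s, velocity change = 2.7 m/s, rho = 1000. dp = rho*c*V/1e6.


dp = 1000 * 1334 * 2.7 / 1e6 = 3.6018 MPa


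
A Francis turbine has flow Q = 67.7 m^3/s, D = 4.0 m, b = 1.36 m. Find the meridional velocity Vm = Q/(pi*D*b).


Vm = 67.7 / (pi * 4.0 * 1.36) = 3.9613 m/s


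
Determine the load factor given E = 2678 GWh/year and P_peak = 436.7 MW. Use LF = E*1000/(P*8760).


LF = 2678 * 1000 / (436.7 * 8760) = 0.7000


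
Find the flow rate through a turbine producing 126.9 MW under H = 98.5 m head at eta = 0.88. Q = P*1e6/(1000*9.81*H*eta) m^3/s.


Q = 126.9 * 1e6 / (1000 * 9.81 * 98.5 * 0.88) = 149.2360 m^3/s


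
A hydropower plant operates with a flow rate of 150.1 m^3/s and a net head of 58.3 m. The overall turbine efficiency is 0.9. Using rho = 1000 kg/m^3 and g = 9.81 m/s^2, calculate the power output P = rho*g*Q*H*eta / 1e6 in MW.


P = 1000 * 9.81 * 150.1 * 58.3 * 0.9 / 1e6 = 77.2611 MW


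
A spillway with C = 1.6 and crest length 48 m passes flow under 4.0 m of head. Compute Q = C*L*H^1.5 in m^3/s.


Q = 1.6 * 48 * 4.0^1.5 = 614.4000 m^3/s


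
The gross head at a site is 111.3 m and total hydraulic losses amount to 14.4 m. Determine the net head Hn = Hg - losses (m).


Hn = 111.3 - 14.4 = 96.9000 m


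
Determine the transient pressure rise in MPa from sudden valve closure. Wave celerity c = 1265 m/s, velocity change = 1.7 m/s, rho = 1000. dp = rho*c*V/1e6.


dp = 1000 * 1265 * 1.7 / 1e6 = 2.1505 MPa


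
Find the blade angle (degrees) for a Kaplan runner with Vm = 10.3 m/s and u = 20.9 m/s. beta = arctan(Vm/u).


beta = arctan(10.3 / 20.9) = 26.2351 degrees


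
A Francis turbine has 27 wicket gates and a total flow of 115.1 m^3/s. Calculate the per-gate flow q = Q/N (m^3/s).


q = 115.1 / 27 = 4.2630 m^3/s


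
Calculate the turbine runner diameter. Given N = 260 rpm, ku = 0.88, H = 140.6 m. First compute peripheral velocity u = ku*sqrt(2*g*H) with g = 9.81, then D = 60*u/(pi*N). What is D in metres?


u = 0.88 * sqrt(2*9.81*140.6) = 46.2195 m/s
D = 60 * 46.2195 / (pi * 260) = 3.3951 m


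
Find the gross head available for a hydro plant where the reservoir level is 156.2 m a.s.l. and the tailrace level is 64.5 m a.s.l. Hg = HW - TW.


Hg = 156.2 - 64.5 = 91.7000 m


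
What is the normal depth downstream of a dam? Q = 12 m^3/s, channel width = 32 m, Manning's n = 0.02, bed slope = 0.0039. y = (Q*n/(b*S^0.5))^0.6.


y = (12 * 0.02 / (32 * 0.0039^0.5))^0.6 = 0.2804 m


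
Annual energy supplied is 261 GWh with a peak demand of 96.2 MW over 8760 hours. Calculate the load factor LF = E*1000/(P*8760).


LF = 261 * 1000 / (96.2 * 8760) = 0.3097


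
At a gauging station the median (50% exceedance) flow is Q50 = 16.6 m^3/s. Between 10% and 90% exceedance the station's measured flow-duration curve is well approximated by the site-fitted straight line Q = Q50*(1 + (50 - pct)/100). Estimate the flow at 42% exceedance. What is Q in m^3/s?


Q = 16.6 * (1 + (50 - 42)/100) = 17.9280 m^3/s


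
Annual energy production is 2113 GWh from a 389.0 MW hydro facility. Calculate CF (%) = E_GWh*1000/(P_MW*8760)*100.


CF = 2113 * 1000 / (389.0 * 8760) * 100 = 62.0077 %


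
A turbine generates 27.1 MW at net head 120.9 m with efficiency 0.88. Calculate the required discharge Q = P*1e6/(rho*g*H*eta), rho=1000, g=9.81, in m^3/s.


Q = 27.1 * 1e6 / (1000 * 9.81 * 120.9 * 0.88) = 25.9652 m^3/s


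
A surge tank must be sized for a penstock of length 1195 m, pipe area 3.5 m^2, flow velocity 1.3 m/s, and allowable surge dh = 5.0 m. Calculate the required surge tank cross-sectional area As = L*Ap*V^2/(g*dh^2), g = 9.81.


As = 1195 * 3.5 * 1.3^2 / (9.81 * 5.0^2) = 28.8213 m^2


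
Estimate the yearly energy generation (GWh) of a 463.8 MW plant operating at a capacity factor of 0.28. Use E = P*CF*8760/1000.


E = 463.8 * 0.28 * 8760 / 1000 = 1137.6086 GWh


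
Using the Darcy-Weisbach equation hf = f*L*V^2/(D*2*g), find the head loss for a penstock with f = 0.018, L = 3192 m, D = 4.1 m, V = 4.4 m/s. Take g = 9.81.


hf = 0.018 * 3192 * 4.4^2 / (4.1 * 2 * 9.81) = 13.8280 m


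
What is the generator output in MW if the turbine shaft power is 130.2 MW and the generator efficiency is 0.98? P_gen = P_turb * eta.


P_gen = 130.2 * 0.98 = 127.5960 MW


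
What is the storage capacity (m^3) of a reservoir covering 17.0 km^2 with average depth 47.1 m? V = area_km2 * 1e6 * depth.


V = 17.0 * 1e6 * 47.1 = 8.0070e+08 m^3


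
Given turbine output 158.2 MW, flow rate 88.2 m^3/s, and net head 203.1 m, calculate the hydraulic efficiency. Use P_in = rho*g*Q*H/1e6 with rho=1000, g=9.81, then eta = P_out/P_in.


P_in = 1000 * 9.81 * 88.2 * 203.1 / 1e6 = 175.7307 MW
eta = 158.2 / 175.7307 = 0.9002


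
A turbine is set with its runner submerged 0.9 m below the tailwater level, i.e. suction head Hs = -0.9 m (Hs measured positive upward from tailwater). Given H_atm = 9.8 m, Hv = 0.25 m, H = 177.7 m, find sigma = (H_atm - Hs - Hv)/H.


sigma = (9.8 - (-0.9) - 0.25) / 177.7 = 0.0588


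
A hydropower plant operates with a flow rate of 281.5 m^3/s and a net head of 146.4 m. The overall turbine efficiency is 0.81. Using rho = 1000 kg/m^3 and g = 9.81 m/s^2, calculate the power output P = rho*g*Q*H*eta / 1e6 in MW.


P = 1000 * 9.81 * 281.5 * 146.4 * 0.81 / 1e6 = 327.4715 MW


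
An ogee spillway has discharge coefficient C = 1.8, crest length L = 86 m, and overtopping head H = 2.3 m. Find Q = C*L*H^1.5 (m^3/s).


Q = 1.8 * 86 * 2.3^1.5 = 539.9614 m^3/s


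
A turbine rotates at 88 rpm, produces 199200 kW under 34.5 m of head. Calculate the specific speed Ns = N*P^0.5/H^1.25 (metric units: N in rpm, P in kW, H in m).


Ns = 88 * 199200^0.5 / 34.5^1.25 = 469.7356


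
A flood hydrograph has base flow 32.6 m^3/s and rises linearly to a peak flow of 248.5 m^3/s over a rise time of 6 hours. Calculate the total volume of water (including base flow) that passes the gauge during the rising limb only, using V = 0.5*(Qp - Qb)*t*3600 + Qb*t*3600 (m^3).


V = 0.5*(248.5 - 32.6)*6*3600 + 32.6*6*3600 = 3.0359e+06 m^3


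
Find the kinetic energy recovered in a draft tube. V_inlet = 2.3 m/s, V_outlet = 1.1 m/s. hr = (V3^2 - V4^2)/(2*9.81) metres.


hr = (2.3^2 - 1.1^2) / (2*9.81) = 0.2080 m


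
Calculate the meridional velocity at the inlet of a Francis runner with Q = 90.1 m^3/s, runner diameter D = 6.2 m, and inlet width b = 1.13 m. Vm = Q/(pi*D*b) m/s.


Vm = 90.1 / (pi * 6.2 * 1.13) = 4.0936 m/s


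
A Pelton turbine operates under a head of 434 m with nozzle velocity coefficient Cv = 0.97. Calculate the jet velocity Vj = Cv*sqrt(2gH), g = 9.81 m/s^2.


Vj = 0.97 * sqrt(2*9.81*434) = 89.5089 m/s


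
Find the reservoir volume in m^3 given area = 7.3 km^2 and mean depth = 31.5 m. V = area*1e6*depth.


V = 7.3 * 1e6 * 31.5 = 2.2995e+08 m^3


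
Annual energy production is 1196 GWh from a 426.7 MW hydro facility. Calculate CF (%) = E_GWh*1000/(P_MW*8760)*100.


CF = 1196 * 1000 / (426.7 * 8760) * 100 = 31.9966 %


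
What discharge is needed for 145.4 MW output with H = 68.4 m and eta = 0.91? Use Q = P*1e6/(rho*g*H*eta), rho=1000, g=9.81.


Q = 145.4 * 1e6 / (1000 * 9.81 * 68.4 * 0.91) = 238.1211 m^3/s


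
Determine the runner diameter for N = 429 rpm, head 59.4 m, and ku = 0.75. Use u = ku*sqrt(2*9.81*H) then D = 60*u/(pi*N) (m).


u = 0.75 * sqrt(2*9.81*59.4) = 25.6038 m/s
D = 60 * 25.6038 / (pi * 429) = 1.1399 m


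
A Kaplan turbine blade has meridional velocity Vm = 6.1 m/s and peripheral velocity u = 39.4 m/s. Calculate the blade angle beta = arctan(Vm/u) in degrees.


beta = arctan(6.1 / 39.4) = 8.8008 degrees


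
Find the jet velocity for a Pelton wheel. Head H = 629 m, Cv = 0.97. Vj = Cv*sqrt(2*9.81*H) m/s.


Vj = 0.97 * sqrt(2*9.81*629) = 107.7573 m/s


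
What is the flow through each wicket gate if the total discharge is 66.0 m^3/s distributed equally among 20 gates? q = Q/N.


q = 66.0 / 20 = 3.3000 m^3/s


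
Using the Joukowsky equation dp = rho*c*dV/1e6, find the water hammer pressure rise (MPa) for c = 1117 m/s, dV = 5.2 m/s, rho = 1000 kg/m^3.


dp = 1000 * 1117 * 5.2 / 1e6 = 5.8084 MPa


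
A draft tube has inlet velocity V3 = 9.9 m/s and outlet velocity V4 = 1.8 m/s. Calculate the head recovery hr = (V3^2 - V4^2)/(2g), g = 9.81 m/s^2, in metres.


hr = (9.9^2 - 1.8^2) / (2*9.81) = 4.8303 m


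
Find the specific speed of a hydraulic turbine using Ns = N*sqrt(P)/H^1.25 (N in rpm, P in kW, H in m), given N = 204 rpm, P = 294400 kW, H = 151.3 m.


Ns = 204 * 294400^0.5 / 151.3^1.25 = 208.5933


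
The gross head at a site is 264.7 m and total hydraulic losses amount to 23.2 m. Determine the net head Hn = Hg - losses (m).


Hn = 264.7 - 23.2 = 241.5000 m


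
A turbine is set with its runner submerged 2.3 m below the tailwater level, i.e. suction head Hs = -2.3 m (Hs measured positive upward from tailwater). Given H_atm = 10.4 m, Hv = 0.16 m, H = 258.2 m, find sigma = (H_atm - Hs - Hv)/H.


sigma = (10.4 - (-2.3) - 0.16) / 258.2 = 0.0486


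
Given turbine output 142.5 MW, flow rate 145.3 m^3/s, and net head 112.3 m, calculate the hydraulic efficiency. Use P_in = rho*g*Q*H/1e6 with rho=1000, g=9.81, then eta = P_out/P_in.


P_in = 1000 * 9.81 * 145.3 * 112.3 / 1e6 = 160.0716 MW
eta = 142.5 / 160.0716 = 0.8902


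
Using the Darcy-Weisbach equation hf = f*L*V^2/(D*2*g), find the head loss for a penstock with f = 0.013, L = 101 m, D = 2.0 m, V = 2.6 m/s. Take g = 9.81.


hf = 0.013 * 101 * 2.6^2 / (2.0 * 2 * 9.81) = 0.2262 m


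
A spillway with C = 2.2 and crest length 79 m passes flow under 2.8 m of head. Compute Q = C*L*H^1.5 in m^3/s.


Q = 2.2 * 79 * 2.8^1.5 = 814.3045 m^3/s


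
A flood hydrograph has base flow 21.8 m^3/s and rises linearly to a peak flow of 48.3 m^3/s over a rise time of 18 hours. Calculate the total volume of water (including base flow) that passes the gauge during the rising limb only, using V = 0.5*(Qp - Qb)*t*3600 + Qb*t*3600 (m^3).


V = 0.5*(48.3 - 21.8)*18*3600 + 21.8*18*3600 = 2.2712e+06 m^3


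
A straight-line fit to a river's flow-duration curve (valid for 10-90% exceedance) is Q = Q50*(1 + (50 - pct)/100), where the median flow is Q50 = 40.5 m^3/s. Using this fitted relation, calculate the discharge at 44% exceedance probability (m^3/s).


Q = 40.5 * (1 + (50 - 44)/100) = 42.9300 m^3/s


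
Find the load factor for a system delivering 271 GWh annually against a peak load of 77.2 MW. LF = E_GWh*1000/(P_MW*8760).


LF = 271 * 1000 / (77.2 * 8760) = 0.4007


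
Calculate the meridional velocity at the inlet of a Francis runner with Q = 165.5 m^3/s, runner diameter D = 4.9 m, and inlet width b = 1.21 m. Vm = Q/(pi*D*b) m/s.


Vm = 165.5 / (pi * 4.9 * 1.21) = 8.8852 m/s


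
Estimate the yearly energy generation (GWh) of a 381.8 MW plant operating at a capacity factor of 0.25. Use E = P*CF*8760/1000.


E = 381.8 * 0.25 * 8760 / 1000 = 836.1420 GWh


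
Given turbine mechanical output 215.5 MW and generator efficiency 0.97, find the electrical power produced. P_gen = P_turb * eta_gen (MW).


P_gen = 215.5 * 0.97 = 209.0350 MW


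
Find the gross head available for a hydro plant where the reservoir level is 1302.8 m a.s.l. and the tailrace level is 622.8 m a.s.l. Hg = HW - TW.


Hg = 1302.8 - 622.8 = 680.0000 m


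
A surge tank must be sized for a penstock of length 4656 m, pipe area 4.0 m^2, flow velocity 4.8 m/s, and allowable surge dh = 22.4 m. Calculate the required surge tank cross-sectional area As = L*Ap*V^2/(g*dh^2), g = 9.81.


As = 4656 * 4.0 * 4.8^2 / (9.81 * 22.4^2) = 87.1747 m^2


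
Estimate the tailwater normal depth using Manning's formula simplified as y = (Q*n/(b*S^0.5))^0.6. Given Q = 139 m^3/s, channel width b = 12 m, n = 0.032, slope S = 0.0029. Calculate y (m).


y = (139 * 0.032 / (12 * 0.0029^0.5))^0.6 = 3.1818 m


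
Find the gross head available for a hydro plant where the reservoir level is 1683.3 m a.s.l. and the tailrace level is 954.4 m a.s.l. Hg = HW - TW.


Hg = 1683.3 - 954.4 = 728.9000 m


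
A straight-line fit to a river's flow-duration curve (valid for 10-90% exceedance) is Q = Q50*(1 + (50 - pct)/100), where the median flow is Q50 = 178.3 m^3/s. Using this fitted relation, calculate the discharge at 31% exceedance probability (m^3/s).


Q = 178.3 * (1 + (50 - 31)/100) = 212.1770 m^3/s


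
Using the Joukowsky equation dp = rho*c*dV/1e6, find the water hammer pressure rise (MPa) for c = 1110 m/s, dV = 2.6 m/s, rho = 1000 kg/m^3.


dp = 1000 * 1110 * 2.6 / 1e6 = 2.8860 MPa


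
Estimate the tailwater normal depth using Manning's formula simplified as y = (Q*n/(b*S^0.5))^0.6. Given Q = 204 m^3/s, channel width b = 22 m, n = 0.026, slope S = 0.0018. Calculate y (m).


y = (204 * 0.026 / (22 * 0.0018^0.5))^0.6 = 2.8361 m


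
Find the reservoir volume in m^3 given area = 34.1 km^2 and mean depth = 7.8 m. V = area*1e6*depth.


V = 34.1 * 1e6 * 7.8 = 2.6598e+08 m^3


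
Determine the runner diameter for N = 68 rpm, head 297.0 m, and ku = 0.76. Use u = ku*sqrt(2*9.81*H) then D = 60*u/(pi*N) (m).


u = 0.76 * sqrt(2*9.81*297.0) = 58.0151 m/s
D = 60 * 58.0151 / (pi * 68) = 16.2942 m


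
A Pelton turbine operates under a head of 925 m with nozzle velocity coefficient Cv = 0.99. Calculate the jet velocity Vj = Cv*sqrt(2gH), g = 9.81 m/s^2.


Vj = 0.99 * sqrt(2*9.81*925) = 133.3692 m/s


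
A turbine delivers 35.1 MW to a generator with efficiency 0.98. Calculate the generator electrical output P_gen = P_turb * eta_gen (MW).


P_gen = 35.1 * 0.98 = 34.3980 MW


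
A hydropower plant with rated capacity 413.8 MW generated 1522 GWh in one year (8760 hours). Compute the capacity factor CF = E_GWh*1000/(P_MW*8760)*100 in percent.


CF = 1522 * 1000 / (413.8 * 8760) * 100 = 41.9875 %


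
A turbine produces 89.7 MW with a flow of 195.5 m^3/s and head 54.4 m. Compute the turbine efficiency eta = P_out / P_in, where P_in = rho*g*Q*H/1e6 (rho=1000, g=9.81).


P_in = 1000 * 9.81 * 195.5 * 54.4 / 1e6 = 104.3313 MW
eta = 89.7 / 104.3313 = 0.8598


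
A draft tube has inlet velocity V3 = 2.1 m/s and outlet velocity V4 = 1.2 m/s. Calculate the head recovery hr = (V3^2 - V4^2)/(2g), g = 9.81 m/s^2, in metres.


hr = (2.1^2 - 1.2^2) / (2*9.81) = 0.1514 m


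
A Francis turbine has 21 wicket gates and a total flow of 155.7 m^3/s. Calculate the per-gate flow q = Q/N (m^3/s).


q = 155.7 / 21 = 7.4143 m^3/s


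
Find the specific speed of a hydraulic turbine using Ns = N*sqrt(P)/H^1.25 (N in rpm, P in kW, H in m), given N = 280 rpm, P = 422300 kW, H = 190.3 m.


Ns = 280 * 422300^0.5 / 190.3^1.25 = 257.4365


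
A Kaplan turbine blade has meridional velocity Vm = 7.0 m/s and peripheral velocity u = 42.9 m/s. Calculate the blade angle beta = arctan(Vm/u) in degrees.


beta = arctan(7.0 / 42.9) = 9.2673 degrees


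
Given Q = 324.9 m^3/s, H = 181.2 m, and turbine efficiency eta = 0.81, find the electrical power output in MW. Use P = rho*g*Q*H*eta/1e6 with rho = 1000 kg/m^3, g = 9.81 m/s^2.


P = 1000 * 9.81 * 324.9 * 181.2 * 0.81 / 1e6 = 467.8018 MW


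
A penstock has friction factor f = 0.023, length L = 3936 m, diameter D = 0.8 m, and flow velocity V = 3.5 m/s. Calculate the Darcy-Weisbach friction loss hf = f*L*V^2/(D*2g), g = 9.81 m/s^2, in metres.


hf = 0.023 * 3936 * 3.5^2 / (0.8 * 2 * 9.81) = 70.6529 m


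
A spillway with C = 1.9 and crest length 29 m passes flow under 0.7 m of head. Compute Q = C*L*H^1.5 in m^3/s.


Q = 1.9 * 29 * 0.7^1.5 = 32.2700 m^3/s


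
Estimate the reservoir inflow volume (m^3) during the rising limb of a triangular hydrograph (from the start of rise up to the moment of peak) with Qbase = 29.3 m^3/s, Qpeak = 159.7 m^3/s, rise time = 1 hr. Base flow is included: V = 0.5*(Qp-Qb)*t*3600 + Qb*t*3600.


V = 0.5*(159.7 - 29.3)*1*3600 + 29.3*1*3600 = 340200.0000 m^3


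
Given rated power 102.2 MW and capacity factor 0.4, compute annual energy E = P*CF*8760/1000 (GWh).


E = 102.2 * 0.4 * 8760 / 1000 = 358.1088 GWh


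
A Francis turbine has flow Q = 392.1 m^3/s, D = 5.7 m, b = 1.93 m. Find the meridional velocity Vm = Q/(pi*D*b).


Vm = 392.1 / (pi * 5.7 * 1.93) = 11.3453 m/s


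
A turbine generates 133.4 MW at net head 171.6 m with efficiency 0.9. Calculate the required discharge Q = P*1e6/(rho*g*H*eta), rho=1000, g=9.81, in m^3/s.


Q = 133.4 * 1e6 / (1000 * 9.81 * 171.6 * 0.9) = 88.0495 m^3/s


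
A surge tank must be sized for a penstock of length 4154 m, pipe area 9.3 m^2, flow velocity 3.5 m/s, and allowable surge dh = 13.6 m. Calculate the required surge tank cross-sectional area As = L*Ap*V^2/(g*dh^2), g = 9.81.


As = 4154 * 9.3 * 3.5^2 / (9.81 * 13.6^2) = 260.8187 m^2


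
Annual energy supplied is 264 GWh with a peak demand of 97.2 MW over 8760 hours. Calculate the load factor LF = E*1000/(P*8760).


LF = 264 * 1000 / (97.2 * 8760) = 0.3101


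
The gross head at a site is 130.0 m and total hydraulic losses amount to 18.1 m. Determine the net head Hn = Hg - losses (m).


Hn = 130.0 - 18.1 = 111.9000 m


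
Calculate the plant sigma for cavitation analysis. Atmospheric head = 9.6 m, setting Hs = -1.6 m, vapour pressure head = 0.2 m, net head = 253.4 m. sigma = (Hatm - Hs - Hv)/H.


sigma = (9.6 - (-1.6) - 0.2) / 253.4 = 0.0434


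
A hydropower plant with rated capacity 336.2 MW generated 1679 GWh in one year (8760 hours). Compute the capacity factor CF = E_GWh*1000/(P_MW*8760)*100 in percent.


CF = 1679 * 1000 / (336.2 * 8760) * 100 = 57.0097 %


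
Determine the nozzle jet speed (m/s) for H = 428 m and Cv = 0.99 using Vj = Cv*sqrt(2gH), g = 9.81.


Vj = 0.99 * sqrt(2*9.81*428) = 90.7207 m/s


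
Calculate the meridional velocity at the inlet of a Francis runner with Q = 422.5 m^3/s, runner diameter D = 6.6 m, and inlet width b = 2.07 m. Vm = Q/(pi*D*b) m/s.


Vm = 422.5 / (pi * 6.6 * 2.07) = 9.8438 m/s


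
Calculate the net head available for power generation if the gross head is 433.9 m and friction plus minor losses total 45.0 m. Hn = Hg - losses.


Hn = 433.9 - 45.0 = 388.9000 m


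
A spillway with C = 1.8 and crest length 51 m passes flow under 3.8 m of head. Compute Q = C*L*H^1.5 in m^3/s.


Q = 1.8 * 51 * 3.8^1.5 = 680.0143 m^3/s


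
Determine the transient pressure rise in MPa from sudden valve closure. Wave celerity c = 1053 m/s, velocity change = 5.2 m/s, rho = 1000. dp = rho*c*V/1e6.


dp = 1000 * 1053 * 5.2 / 1e6 = 5.4756 MPa


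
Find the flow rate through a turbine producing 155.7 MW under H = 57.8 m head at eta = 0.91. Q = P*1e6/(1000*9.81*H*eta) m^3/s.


Q = 155.7 * 1e6 / (1000 * 9.81 * 57.8 * 0.91) = 301.7522 m^3/s


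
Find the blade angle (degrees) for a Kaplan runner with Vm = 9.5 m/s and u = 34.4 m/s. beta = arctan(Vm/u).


beta = arctan(9.5 / 34.4) = 15.4382 degrees


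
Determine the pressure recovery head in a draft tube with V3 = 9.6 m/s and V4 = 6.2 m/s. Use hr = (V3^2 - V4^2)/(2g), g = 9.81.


hr = (9.6^2 - 6.2^2) / (2*9.81) = 2.7380 m


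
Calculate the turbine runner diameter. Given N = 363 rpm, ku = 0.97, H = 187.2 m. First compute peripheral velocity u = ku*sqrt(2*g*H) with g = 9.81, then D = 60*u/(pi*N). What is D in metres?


u = 0.97 * sqrt(2*9.81*187.2) = 58.7860 m/s
D = 60 * 58.7860 / (pi * 363) = 3.0929 m


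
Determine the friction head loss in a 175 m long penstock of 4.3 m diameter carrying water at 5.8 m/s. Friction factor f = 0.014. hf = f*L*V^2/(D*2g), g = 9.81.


hf = 0.014 * 175 * 5.8^2 / (4.3 * 2 * 9.81) = 0.9769 m


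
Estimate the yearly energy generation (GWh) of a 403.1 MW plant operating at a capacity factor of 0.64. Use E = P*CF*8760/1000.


E = 403.1 * 0.64 * 8760 / 1000 = 2259.9398 GWh


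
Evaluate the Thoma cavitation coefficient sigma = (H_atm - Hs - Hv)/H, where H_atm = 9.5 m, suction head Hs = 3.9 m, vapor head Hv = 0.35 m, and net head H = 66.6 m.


sigma = (9.5 - 3.9 - 0.35) / 66.6 = 0.0788


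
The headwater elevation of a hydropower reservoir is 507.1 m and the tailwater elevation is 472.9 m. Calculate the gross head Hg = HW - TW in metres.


Hg = 507.1 - 472.9 = 34.2000 m


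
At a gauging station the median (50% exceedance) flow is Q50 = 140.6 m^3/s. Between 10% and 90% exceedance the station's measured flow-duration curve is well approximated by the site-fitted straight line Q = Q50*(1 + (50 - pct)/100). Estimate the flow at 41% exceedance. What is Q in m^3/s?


Q = 140.6 * (1 + (50 - 41)/100) = 153.2540 m^3/s


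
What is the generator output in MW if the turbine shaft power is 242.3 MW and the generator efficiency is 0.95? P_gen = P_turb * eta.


P_gen = 242.3 * 0.95 = 230.1850 MW


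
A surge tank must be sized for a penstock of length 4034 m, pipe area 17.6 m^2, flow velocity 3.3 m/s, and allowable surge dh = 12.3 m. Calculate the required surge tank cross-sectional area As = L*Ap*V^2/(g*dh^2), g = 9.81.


As = 4034 * 17.6 * 3.3^2 / (9.81 * 12.3^2) = 520.9514 m^2


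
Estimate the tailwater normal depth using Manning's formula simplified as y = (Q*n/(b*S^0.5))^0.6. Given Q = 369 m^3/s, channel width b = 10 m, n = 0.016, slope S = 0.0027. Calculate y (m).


y = (369 * 0.016 / (10 * 0.0027^0.5))^0.6 = 4.2981 m


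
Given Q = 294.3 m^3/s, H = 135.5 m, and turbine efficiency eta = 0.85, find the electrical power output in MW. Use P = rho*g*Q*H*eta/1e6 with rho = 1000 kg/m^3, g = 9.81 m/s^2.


P = 1000 * 9.81 * 294.3 * 135.5 * 0.85 / 1e6 = 332.5198 MW


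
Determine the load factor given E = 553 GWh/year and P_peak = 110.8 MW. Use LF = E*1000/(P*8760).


LF = 553 * 1000 / (110.8 * 8760) = 0.5697


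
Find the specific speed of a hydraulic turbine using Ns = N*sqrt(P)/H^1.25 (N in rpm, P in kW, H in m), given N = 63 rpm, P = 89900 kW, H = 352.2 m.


Ns = 63 * 89900^0.5 / 352.2^1.25 = 12.3804


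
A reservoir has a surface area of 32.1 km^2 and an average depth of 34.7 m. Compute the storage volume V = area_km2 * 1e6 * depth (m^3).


V = 32.1 * 1e6 * 34.7 = 1.1139e+09 m^3


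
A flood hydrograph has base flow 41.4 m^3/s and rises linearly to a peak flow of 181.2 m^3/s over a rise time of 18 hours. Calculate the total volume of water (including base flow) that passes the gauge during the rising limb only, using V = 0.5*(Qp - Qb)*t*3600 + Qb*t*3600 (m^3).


V = 0.5*(181.2 - 41.4)*18*3600 + 41.4*18*3600 = 7.2122e+06 m^3


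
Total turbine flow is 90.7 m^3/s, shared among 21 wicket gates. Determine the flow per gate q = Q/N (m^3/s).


q = 90.7 / 21 = 4.3190 m^3/s


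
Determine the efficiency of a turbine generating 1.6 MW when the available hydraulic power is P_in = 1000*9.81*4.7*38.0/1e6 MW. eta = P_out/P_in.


P_in = 1000 * 9.81 * 4.7 * 38.0 / 1e6 = 1.7521 MW
eta = 1.6 / 1.7521 = 0.9132


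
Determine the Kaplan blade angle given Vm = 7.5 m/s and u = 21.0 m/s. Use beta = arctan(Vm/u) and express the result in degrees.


beta = arctan(7.5 / 21.0) = 19.6538 degrees


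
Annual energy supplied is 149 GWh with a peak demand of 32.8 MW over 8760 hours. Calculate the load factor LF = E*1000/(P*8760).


LF = 149 * 1000 / (32.8 * 8760) = 0.5186


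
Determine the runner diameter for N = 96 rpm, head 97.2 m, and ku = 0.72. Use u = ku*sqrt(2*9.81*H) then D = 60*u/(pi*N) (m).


u = 0.72 * sqrt(2*9.81*97.2) = 31.4424 m/s
D = 60 * 31.4424 / (pi * 96) = 6.2553 m


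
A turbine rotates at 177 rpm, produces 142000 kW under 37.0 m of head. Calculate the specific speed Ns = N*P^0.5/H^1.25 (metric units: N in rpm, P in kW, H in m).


Ns = 177 * 142000^0.5 / 37.0^1.25 = 730.9123


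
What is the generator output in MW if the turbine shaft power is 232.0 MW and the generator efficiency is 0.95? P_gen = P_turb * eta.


P_gen = 232.0 * 0.95 = 220.4000 MW


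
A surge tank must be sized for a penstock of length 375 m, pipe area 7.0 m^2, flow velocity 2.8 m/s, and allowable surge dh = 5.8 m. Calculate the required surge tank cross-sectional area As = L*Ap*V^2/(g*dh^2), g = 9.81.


As = 375 * 7.0 * 2.8^2 / (9.81 * 5.8^2) = 62.3620 m^2


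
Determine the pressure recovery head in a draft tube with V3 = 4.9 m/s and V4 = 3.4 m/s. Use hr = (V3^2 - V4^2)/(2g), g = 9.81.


hr = (4.9^2 - 3.4^2) / (2*9.81) = 0.6346 m


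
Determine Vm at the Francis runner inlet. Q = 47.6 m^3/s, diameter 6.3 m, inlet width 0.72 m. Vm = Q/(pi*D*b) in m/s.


Vm = 47.6 / (pi * 6.3 * 0.72) = 3.3403 m/s


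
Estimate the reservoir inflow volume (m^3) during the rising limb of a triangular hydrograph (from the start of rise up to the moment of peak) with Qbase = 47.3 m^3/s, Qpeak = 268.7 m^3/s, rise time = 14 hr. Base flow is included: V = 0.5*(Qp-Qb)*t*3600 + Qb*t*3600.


V = 0.5*(268.7 - 47.3)*14*3600 + 47.3*14*3600 = 7.9632e+06 m^3


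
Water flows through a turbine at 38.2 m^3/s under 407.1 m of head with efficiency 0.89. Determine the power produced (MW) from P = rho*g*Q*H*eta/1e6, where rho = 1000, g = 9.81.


P = 1000 * 9.81 * 38.2 * 407.1 * 0.89 / 1e6 = 135.7761 MW


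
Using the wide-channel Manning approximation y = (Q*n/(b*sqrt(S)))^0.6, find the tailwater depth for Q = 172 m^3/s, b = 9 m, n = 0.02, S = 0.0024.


y = (172 * 0.02 / (9 * 0.0024^0.5))^0.6 = 3.4303 m


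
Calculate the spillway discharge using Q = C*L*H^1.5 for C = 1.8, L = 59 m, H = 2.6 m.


Q = 1.8 * 59 * 2.6^1.5 = 445.2301 m^3/s


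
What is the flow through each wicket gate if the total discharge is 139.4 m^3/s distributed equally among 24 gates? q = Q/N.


q = 139.4 / 24 = 5.8083 m^3/s


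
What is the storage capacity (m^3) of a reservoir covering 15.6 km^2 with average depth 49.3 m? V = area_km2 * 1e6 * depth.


V = 15.6 * 1e6 * 49.3 = 7.6908e+08 m^3


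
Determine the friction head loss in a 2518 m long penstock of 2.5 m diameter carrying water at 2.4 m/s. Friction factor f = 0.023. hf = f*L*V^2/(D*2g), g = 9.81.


hf = 0.023 * 2518 * 2.4^2 / (2.5 * 2 * 9.81) = 6.8009 m


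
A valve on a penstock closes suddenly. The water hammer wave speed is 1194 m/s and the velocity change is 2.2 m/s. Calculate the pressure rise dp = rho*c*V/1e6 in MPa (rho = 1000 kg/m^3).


dp = 1000 * 1194 * 2.2 / 1e6 = 2.6268 MPa


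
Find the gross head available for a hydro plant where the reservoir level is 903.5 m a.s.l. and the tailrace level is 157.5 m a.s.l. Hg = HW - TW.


Hg = 903.5 - 157.5 = 746.0000 m


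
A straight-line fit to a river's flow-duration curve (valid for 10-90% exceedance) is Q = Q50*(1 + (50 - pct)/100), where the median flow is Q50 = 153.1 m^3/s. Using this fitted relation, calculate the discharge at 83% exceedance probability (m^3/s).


Q = 153.1 * (1 + (50 - 83)/100) = 102.5770 m^3/s


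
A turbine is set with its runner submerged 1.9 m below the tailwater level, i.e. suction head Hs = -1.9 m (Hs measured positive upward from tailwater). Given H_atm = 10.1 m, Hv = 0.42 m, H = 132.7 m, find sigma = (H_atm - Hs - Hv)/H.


sigma = (10.1 - (-1.9) - 0.42) / 132.7 = 0.0873


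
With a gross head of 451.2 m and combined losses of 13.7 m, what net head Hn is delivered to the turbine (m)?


Hn = 451.2 - 13.7 = 437.5000 m


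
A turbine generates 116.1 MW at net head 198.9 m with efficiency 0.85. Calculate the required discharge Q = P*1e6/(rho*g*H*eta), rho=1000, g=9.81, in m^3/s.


Q = 116.1 * 1e6 / (1000 * 9.81 * 198.9 * 0.85) = 70.0018 m^3/s


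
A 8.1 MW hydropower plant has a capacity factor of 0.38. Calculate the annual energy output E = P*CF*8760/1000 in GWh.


E = 8.1 * 0.38 * 8760 / 1000 = 26.9633 GWh


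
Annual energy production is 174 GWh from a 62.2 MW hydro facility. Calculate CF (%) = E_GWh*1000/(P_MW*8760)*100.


CF = 174 * 1000 / (62.2 * 8760) * 100 = 31.9341 %


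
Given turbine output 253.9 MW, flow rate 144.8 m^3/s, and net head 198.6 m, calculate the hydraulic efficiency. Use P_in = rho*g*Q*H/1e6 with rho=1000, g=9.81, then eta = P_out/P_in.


P_in = 1000 * 9.81 * 144.8 * 198.6 / 1e6 = 282.1089 MW
eta = 253.9 / 282.1089 = 0.9000


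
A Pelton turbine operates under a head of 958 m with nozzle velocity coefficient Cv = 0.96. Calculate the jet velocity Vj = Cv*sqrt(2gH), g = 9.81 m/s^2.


Vj = 0.96 * sqrt(2*9.81*958) = 131.6144 m/s


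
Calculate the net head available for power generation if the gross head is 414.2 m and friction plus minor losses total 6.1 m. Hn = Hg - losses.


Hn = 414.2 - 6.1 = 408.1000 m


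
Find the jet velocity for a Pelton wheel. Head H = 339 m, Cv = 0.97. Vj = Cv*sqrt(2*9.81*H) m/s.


Vj = 0.97 * sqrt(2*9.81*339) = 79.1081 m/s


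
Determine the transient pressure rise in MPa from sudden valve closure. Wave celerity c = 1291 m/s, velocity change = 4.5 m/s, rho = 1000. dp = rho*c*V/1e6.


dp = 1000 * 1291 * 4.5 / 1e6 = 5.8095 MPa


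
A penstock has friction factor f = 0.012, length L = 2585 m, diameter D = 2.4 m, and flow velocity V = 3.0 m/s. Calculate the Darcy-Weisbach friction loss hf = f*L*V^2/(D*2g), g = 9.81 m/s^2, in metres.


hf = 0.012 * 2585 * 3.0^2 / (2.4 * 2 * 9.81) = 5.9289 m


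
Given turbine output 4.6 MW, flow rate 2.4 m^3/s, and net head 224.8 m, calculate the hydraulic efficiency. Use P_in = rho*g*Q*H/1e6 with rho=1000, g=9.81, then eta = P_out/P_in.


P_in = 1000 * 9.81 * 2.4 * 224.8 / 1e6 = 5.2927 MW
eta = 4.6 / 5.2927 = 0.8691


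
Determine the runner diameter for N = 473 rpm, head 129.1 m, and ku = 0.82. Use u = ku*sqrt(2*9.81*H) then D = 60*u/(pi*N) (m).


u = 0.82 * sqrt(2*9.81*129.1) = 41.2692 m/s
D = 60 * 41.2692 / (pi * 473) = 1.6664 m


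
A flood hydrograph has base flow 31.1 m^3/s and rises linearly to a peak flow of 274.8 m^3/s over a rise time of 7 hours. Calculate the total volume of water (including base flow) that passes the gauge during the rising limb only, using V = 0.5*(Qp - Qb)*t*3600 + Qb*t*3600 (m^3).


V = 0.5*(274.8 - 31.1)*7*3600 + 31.1*7*3600 = 3.8543e+06 m^3


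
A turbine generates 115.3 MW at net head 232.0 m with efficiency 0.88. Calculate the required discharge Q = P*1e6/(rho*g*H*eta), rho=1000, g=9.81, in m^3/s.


Q = 115.3 * 1e6 / (1000 * 9.81 * 232.0 * 0.88) = 57.5691 m^3/s


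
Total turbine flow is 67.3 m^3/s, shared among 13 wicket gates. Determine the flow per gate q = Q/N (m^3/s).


q = 67.3 / 13 = 5.1769 m^3/s


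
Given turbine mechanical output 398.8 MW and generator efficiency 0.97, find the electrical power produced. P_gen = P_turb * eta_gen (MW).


P_gen = 398.8 * 0.97 = 386.8360 MW


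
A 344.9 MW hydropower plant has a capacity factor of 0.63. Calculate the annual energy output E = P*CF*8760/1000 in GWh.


E = 344.9 * 0.63 * 8760 / 1000 = 1903.4341 GWh


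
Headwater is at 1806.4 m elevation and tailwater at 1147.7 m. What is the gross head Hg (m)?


Hg = 1806.4 - 1147.7 = 658.7000 m


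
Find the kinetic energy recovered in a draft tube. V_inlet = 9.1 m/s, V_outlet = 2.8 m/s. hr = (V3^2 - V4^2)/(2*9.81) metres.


hr = (9.1^2 - 2.8^2) / (2*9.81) = 3.8211 m


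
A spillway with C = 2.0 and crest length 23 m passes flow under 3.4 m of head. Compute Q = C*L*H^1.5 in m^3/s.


Q = 2.0 * 23 * 3.4^1.5 = 288.3874 m^3/s


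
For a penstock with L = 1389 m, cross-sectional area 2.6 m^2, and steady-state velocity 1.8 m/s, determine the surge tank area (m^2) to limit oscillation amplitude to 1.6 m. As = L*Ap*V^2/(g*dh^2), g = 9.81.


As = 1389 * 2.6 * 1.8^2 / (9.81 * 1.6^2) = 465.9203 m^2


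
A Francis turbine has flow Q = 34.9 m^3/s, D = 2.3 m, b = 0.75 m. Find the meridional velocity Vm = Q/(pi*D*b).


Vm = 34.9 / (pi * 2.3 * 0.75) = 6.4400 m/s


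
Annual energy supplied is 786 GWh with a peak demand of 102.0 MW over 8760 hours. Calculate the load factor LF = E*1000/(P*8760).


LF = 786 * 1000 / (102.0 * 8760) = 0.8797


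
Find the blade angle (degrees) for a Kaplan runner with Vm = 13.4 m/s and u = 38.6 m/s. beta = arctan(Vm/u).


beta = arctan(13.4 / 38.6) = 19.1445 degrees


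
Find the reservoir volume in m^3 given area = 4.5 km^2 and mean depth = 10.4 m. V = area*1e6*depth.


V = 4.5 * 1e6 * 10.4 = 4.6800e+07 m^3


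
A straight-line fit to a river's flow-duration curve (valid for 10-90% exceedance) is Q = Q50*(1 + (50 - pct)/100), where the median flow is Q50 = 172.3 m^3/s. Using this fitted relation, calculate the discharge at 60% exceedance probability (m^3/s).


Q = 172.3 * (1 + (50 - 60)/100) = 155.0700 m^3/s


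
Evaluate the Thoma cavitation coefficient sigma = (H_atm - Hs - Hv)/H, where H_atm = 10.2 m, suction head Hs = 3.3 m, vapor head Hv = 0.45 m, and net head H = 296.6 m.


sigma = (10.2 - 3.3 - 0.45) / 296.6 = 0.0217


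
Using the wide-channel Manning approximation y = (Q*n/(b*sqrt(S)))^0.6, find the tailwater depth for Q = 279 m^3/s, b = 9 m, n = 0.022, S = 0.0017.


y = (279 * 0.022 / (9 * 0.0017^0.5))^0.6 = 5.3844 m


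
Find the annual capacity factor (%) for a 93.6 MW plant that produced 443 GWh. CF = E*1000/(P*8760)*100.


CF = 443 * 1000 / (93.6 * 8760) * 100 = 54.0286 %


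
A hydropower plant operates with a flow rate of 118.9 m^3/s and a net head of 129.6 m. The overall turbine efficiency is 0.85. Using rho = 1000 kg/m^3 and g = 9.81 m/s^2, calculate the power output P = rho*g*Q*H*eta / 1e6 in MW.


P = 1000 * 9.81 * 118.9 * 129.6 * 0.85 / 1e6 = 128.4916 MW


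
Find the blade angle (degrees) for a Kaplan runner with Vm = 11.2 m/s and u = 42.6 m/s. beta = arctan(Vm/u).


beta = arctan(11.2 / 42.6) = 14.7303 degrees
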